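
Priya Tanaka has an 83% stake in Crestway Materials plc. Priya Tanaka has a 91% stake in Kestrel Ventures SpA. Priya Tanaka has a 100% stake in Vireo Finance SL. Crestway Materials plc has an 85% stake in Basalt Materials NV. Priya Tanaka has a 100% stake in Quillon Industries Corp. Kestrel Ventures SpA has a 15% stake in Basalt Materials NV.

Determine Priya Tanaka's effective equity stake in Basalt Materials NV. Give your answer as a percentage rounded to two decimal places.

Priya reaches Basalt along 2 paths.
Via Crestway: 83% × 85% = 70.55%.
Via Kestrel: 91% × 15% = 13.65%.
Total: 70.55% + 13.65% = 84.2%.
Rounded: 84.20%.

84.20%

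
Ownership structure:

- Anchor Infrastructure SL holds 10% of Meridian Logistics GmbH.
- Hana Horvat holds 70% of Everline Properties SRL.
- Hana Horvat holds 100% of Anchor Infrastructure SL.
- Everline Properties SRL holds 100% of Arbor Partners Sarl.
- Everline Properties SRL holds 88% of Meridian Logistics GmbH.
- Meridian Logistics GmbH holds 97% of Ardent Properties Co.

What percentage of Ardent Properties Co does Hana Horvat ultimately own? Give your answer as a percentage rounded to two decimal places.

69.45%

Hana reaches Ardent along 2 paths.
Via Anchor → Meridian: 100% × 10% × 97% = 9.7%.
Via Everline → Meridian: 70% × 88% × 97% = 59.752%.
Total: 9.7% + 59.752% = 69.452%.
Rounded: 69.45%.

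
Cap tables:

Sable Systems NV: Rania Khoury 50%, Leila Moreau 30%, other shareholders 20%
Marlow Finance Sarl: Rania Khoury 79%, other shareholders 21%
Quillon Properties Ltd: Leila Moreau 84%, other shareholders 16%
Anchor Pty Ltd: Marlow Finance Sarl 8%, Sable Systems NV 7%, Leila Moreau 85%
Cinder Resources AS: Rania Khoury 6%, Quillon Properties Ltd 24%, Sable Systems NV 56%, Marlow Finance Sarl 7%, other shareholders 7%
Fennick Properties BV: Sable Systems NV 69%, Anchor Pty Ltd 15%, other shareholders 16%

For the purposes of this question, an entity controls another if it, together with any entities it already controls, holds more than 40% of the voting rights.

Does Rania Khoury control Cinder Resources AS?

Yes

Rania holds 50% of Sable, so Rania controls Sable.
Rania holds 79% of Marlow, so Rania controls Marlow.
Rania and Sable and Marlow together hold 6% + 56% + 7% = 69% of Cinder, so Rania controls Cinder.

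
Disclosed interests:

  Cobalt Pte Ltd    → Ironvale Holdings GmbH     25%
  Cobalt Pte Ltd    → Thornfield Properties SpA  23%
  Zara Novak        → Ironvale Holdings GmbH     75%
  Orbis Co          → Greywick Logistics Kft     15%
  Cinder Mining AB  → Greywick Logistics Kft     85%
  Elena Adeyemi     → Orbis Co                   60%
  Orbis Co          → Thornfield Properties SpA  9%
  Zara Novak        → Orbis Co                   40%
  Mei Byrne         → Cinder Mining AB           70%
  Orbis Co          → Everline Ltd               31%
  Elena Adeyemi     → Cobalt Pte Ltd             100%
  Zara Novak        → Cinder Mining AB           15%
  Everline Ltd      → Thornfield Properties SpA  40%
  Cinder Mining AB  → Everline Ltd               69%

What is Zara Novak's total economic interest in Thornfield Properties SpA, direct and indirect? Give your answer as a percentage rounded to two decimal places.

Zara reaches Thornfield along 3 paths.
Via Orbis: 40% × 9% = 3.6%.
Via Cinder → Everline: 15% × 69% × 40% = 4.14%.
Via Orbis → Everline: 40% × 31% × 40% = 4.96%.
Total: 3.6% + 4.14% + 4.96% = 12.7%.
Rounded: 12.70%.

12.70%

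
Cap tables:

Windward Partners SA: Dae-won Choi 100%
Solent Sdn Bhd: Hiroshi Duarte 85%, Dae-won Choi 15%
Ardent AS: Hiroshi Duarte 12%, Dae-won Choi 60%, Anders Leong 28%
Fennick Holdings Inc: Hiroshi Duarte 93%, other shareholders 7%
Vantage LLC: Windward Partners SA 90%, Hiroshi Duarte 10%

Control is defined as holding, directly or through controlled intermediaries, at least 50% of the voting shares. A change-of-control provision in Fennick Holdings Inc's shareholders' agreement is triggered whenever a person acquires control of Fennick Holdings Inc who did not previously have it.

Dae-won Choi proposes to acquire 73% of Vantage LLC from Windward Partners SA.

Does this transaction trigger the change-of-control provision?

No

The purchase adds only to Dae-won's holdings (Windward's stake shrinks), so Dae-won is the only person who could newly come to control Fennick.
Dae-won holds 100% of Windward, so Dae-won controls Windward.
Dae-won holds 60% of Ardent, so Dae-won controls Ardent.
Windward holds 90% of Vantage, so Dae-won controls Vantage.
Neither Dae-won nor any entity Dae-won controls holds any voting interest in Fennick.
So before the transaction, Dae-won does not control Fennick.
After the purchase, Dae-won holds 73% of Vantage directly, and Windward's stake falls to 17%.
Windward and Dae-won together hold 17% + 73% = 90% of Vantage, so Dae-won controls Vantage.
After the transaction, neither Dae-won nor any entity Dae-won controls holds a voting interest in Fennick, so Dae-won still does not control it.
No new person acquires control, so the clause is not triggered.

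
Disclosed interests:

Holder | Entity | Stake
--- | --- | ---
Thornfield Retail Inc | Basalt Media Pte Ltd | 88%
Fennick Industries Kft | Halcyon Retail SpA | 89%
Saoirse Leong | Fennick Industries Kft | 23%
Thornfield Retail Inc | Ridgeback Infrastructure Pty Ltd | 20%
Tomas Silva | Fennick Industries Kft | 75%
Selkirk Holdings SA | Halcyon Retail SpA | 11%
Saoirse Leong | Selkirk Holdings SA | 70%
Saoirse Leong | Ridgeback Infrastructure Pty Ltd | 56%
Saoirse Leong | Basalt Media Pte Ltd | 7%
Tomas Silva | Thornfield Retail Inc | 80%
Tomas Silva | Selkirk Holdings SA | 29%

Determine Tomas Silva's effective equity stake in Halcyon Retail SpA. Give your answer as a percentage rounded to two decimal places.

69.94%

Tomas reaches Halcyon along 2 paths.
Via Fennick: 75% × 89% = 66.75%.
Via Selkirk: 29% × 11% = 3.19%.
Total: 66.75% + 3.19% = 69.94%.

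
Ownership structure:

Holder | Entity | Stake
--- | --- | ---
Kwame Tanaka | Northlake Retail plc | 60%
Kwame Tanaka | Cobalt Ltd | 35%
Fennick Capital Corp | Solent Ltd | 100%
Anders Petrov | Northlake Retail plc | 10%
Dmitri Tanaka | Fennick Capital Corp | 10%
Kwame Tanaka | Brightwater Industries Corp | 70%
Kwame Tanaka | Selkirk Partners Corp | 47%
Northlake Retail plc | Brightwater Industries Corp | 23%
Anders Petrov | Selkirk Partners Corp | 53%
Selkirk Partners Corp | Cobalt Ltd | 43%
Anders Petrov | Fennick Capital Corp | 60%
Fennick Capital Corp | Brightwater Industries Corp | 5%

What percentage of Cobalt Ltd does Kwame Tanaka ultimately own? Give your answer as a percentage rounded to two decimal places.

Kwame reaches Cobalt along 2 paths.
Via Selkirk: 47% × 43% = 20.21%.
Direct stake: 35% = 35%.
Total: 20.21% + 35% = 55.21%.

55.21%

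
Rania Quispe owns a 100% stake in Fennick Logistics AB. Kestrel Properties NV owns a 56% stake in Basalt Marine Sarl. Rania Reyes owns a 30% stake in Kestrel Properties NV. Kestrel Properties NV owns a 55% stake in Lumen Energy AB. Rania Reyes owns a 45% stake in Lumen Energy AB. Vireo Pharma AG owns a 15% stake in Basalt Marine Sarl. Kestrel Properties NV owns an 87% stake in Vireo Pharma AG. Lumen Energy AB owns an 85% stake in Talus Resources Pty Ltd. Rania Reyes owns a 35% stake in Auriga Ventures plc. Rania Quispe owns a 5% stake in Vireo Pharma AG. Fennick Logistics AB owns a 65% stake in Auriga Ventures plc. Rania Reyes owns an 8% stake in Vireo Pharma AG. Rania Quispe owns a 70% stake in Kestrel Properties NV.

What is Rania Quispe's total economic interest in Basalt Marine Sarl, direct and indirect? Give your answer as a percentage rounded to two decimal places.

Rania Quispe reaches Basalt along 3 paths.
Via Kestrel: 70% × 56% = 39.2%.
Via Vireo: 5% × 15% = 0.75%.
Via Kestrel → Vireo: 70% × 87% × 15% = 9.135%.
Total: 39.2% + 0.75% + 9.135% = 49.085%.
Rounded: 49.09%.

49.09%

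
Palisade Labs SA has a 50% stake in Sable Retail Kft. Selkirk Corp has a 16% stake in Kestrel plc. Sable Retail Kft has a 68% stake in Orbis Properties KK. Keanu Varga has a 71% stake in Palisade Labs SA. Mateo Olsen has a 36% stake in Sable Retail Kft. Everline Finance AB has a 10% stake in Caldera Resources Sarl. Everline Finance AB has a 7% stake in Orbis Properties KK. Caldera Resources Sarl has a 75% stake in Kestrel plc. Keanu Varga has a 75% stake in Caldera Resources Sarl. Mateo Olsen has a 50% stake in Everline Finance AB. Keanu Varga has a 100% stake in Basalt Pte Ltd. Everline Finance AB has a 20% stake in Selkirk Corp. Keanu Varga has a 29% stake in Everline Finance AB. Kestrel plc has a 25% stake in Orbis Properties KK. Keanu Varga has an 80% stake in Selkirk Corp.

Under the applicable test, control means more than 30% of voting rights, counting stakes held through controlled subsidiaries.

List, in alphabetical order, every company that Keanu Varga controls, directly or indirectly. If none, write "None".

Keanu holds 71% of Palisade, so Keanu controls Palisade.
Keanu holds 75% of Caldera, so Keanu controls Caldera.
Keanu holds 80% of Selkirk, so Keanu controls Selkirk.
Caldera and Selkirk together hold 75% + 16% = 91% of Kestrel, so Keanu controls Kestrel.
Palisade holds 50% of Sable, so Keanu controls Sable.
Kestrel and Sable together hold 25% + 68% = 93% of Orbis, so Keanu controls Orbis.
Keanu holds 100% of Basalt, so Keanu controls Basalt.
No other company's threshold is met.

Basalt Pte Ltd, Caldera Resources Sarl, Kestrel plc, Orbis Properties KK, Palisade Labs SA, Sable Retail Kft, Selkirk Corp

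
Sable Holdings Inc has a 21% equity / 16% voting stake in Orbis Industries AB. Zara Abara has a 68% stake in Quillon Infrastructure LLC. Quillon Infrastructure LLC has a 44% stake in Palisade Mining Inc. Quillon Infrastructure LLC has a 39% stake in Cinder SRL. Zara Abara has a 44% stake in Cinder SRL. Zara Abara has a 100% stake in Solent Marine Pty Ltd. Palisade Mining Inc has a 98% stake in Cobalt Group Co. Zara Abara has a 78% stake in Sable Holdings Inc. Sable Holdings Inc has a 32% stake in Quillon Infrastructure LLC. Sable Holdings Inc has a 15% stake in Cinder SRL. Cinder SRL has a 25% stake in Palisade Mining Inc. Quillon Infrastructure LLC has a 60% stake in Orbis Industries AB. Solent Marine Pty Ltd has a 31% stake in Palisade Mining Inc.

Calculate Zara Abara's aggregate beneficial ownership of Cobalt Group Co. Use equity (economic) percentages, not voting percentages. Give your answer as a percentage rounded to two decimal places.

92.99%

Zara reaches Cobalt along 7 paths.
Via Sable → Quillon → Palisade: 78% × 32% × 44% × 98% = 10.762752%.
Via Quillon → Palisade: 68% × 44% × 98% = 29.3216%.
Via Sable → Cinder → Palisade: 78% × 15% × 25% × 98% = 2.8665%.
Via Cinder → Palisade: 44% × 25% × 98% = 10.78%.
Via Sable → Quillon → Cinder → Palisade: 78% × 32% × 39% × 25% × 98% = 2.384928%.
Via Quillon → Cinder → Palisade: 68% × 39% × 25% × 98% = 6.4974%.
Via Solent → Palisade: 100% × 31% × 98% = 30.38%.
Total: 10.762752% + 29.3216% + 2.8665% + 10.78% + 2.384928% + 6.4974% + 30.38% = 92.99318%.
Rounded: 92.99%.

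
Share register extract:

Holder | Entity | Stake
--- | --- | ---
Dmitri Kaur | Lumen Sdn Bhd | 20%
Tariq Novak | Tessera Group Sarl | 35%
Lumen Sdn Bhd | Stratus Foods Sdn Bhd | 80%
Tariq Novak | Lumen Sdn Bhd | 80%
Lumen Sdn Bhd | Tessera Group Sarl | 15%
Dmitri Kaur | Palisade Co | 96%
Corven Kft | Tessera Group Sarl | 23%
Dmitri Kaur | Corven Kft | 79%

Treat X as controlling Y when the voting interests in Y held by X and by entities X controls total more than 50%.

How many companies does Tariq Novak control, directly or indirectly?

2

Tariq holds 80% of Lumen, so Tariq controls Lumen.
Lumen holds 80% of Stratus, so Tariq controls Stratus.
No other company's threshold is met.
Tariq controls 2 companies.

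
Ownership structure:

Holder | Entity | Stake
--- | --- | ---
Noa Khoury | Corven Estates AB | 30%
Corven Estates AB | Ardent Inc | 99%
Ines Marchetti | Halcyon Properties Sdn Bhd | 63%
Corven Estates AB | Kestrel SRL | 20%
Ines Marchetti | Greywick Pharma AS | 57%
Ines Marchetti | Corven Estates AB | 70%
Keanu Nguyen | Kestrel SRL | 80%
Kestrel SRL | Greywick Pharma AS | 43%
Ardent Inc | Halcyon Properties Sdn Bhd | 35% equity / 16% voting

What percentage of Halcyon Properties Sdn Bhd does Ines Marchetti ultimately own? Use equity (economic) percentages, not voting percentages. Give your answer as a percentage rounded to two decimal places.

87.26%

Ines reaches Halcyon along 2 paths.
Direct stake: 63% = 63%.
Via Corven → Ardent: 70% × 99% × 35% = 24.255%.
Total: 63% + 24.255% = 87.255%.
Rounded: 87.26%.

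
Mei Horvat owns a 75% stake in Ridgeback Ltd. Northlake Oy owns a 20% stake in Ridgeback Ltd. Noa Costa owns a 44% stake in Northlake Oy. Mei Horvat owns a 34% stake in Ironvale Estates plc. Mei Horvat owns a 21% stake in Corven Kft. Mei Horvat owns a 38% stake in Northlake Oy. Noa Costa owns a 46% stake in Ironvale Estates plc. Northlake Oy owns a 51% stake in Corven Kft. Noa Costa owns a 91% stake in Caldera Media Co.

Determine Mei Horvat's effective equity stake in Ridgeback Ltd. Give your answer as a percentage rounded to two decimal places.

Mei reaches Ridgeback along 2 paths.
Via Northlake: 38% × 20% = 7.6%.
Direct stake: 75% = 75%.
Total: 7.6% + 75% = 82.6%.
Rounded: 82.60%.

82.60%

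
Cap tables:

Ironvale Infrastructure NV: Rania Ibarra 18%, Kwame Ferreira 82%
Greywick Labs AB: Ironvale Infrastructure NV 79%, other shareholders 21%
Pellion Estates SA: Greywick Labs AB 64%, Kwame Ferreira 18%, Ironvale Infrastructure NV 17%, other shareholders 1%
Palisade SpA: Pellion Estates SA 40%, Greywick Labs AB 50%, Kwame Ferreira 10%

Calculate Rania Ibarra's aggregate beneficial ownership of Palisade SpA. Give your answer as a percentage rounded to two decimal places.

11.97%

Rania reaches Palisade along 3 paths.
Via Ironvale → Greywick → Pellion: 18% × 79% × 64% × 40% = 3.64032%.
Via Ironvale → Pellion: 18% × 17% × 40% = 1.224%.
Via Ironvale → Greywick: 18% × 79% × 50% = 7.11%.
Total: 3.64032% + 1.224% + 7.11% = 11.97432%.
Rounded: 11.97%.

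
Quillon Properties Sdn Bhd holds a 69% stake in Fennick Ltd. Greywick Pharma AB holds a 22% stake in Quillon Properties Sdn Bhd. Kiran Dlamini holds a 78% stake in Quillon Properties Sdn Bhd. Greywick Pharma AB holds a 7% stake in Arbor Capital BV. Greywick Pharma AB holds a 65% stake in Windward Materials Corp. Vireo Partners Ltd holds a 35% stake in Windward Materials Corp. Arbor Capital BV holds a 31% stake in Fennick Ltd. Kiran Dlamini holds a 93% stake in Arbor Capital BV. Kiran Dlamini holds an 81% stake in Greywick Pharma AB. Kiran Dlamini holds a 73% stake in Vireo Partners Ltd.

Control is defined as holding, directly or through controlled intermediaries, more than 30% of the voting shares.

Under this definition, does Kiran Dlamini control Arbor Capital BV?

Kiran holds 81% of Greywick, so Kiran controls Greywick.
Greywick and Kiran together hold 7% + 93% = 100% of Arbor, so Kiran controls Arbor.

Yes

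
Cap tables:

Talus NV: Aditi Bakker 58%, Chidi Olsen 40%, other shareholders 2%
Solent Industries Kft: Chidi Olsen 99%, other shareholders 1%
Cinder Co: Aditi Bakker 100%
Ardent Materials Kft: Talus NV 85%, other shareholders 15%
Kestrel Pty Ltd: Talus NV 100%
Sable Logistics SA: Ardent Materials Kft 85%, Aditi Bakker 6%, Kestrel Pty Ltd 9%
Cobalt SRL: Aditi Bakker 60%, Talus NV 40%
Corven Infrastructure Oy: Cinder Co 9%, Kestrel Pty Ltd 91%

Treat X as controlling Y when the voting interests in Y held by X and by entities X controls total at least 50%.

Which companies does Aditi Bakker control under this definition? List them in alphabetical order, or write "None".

Aditi holds 58% of Talus, so Aditi controls Talus.
Aditi holds 100% of Cinder, so Aditi controls Cinder.
Talus holds 85% of Ardent, so Aditi controls Ardent.
Talus holds 100% of Kestrel, so Aditi controls Kestrel.
Ardent and Aditi and Kestrel together hold 85% + 6% + 9% = 100% of Sable, so Aditi controls Sable.
Aditi and Talus together hold 60% + 40% = 100% of Cobalt, so Aditi controls Cobalt.
Cinder and Kestrel together hold 9% + 91% = 100% of Corven, so Aditi controls Corven.
No other company's threshold is met.

Ardent Materials Kft, Cinder Co, Cobalt SRL, Corven Infrastructure Oy, Kestrel Pty Ltd, Sable Logistics SA, Talus NV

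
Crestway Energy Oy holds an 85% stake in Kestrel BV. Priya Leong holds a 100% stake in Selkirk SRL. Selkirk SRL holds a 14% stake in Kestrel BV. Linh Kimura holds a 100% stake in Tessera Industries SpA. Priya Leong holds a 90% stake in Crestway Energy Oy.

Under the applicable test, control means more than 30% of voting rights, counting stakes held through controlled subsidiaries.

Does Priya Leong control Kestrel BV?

Yes

Priya holds 90% of Crestway, so Priya controls Crestway.
Priya holds 100% of Selkirk, so Priya controls Selkirk.
Crestway and Selkirk together hold 85% + 14% = 99% of Kestrel, so Priya controls Kestrel.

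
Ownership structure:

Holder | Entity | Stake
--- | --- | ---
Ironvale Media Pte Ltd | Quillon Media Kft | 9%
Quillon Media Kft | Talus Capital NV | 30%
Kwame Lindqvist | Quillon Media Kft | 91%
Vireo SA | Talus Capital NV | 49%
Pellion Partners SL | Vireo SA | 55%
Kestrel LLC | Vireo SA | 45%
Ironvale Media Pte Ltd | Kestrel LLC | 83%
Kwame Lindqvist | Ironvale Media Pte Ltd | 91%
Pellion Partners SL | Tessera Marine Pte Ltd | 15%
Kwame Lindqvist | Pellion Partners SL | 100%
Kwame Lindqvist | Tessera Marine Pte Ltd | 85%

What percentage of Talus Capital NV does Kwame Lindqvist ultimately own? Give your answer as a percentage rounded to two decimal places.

73.36%

Kwame reaches Talus along 4 paths.
Via Ironvale → Kestrel → Vireo: 91% × 83% × 45% × 49% = 16.654365%.
Via Pellion → Vireo: 100% × 55% × 49% = 26.95%.
Via Quillon: 91% × 30% = 27.3%.
Via Ironvale → Quillon: 91% × 9% × 30% = 2.457%.
Total: 16.654365% + 26.95% + 27.3% + 2.457% = 73.361365%.
Rounded: 73.36%.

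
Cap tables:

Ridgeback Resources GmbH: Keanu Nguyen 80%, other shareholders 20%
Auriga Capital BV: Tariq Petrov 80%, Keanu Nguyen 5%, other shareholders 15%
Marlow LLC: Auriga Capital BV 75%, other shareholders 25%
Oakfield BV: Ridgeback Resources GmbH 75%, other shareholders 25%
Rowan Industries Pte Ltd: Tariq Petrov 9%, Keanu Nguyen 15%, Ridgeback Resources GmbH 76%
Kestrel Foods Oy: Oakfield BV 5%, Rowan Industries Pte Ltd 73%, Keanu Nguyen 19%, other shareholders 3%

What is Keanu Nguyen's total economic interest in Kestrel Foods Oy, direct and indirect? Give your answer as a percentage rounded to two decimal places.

Keanu reaches Kestrel along 4 paths.
Via Ridgeback → Oakfield: 80% × 75% × 5% = 3%.
Via Rowan: 15% × 73% = 10.95%.
Via Ridgeback → Rowan: 80% × 76% × 73% = 44.384%.
Direct stake: 19% = 19%.
Total: 3% + 10.95% + 44.384% + 19% = 77.334%.
Rounded: 77.33%.

77.33%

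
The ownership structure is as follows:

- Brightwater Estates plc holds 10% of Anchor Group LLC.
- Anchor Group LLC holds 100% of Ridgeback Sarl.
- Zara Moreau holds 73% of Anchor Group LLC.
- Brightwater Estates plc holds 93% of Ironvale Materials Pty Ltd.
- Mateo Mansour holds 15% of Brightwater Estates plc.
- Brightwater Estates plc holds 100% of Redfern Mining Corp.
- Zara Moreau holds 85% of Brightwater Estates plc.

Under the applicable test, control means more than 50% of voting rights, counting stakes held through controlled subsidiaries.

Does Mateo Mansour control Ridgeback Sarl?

No

Mateo's largest direct stake is 15% in Brightwater, which does not meet the threshold, so Mateo controls no company.
Neither Mateo nor any entity Mateo controls holds any voting interest in Ridgeback.
So Mateo does not control Ridgeback.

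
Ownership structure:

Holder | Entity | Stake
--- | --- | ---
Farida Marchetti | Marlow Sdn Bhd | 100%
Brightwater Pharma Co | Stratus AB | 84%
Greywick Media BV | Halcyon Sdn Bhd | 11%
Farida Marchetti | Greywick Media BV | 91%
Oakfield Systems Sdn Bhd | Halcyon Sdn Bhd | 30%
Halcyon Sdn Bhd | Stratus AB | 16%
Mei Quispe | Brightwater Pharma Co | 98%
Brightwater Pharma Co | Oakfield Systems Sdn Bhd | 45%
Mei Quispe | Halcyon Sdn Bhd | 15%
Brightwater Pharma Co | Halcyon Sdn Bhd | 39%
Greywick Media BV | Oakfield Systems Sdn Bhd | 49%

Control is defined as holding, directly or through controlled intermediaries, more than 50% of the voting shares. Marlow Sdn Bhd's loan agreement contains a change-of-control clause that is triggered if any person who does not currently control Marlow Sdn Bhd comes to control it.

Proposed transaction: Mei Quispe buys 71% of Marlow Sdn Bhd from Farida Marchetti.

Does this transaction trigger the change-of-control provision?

Yes

The purchase adds only to Mei's holdings (Farida's stake shrinks), so Mei is the only person who could newly come to control Marlow.
Mei holds 98% of Brightwater, so Mei controls Brightwater.
Brightwater and Mei together hold 39% + 15% = 54% of Halcyon, so Mei controls Halcyon.
Brightwater and Halcyon together hold 84% + 16% = 100% of Stratus, so Mei controls Stratus.
Neither Mei nor any entity Mei controls holds any voting interest in Marlow.
So before the transaction, Mei does not control Marlow.
After the purchase, Mei holds 71% of Marlow directly, and Farida's stake falls to 29%.
Mei holds 71% of Marlow, so Mei controls Marlow.
Mei did not control Marlow before and does after, so the clause is triggered.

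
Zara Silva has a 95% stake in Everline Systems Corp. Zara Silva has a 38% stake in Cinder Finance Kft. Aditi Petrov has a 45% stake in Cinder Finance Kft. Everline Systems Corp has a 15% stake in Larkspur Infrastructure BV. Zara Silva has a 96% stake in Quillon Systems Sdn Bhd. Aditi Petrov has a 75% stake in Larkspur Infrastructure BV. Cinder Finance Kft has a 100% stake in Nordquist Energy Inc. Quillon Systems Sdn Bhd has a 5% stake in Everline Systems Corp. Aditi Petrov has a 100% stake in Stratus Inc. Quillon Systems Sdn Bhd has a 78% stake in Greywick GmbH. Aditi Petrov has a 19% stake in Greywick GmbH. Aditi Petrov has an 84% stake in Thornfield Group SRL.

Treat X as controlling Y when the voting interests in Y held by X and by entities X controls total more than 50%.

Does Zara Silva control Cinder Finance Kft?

No

Zara holds 96% of Quillon, so Zara controls Quillon.
Zara and Quillon together hold 95% + 5% = 100% of Everline, so Zara controls Everline.
Quillon holds 78% of Greywick, so Zara controls Greywick.
In Cinder, Zara's side holds only 38%, not > 50%.
So Zara does not control Cinder.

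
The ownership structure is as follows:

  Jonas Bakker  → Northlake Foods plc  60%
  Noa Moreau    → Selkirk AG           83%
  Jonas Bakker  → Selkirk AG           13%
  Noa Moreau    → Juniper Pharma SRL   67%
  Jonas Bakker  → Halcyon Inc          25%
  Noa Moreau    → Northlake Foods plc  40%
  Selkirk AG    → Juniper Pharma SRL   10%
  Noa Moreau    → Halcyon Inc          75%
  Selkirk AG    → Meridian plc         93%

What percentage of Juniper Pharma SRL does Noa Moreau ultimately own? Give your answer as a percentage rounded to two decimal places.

75.30%

Noa reaches Juniper along 2 paths.
Direct stake: 67% = 67%.
Via Selkirk: 83% × 10% = 8.3%.
Total: 67% + 8.3% = 75.3%.
Rounded: 75.30%.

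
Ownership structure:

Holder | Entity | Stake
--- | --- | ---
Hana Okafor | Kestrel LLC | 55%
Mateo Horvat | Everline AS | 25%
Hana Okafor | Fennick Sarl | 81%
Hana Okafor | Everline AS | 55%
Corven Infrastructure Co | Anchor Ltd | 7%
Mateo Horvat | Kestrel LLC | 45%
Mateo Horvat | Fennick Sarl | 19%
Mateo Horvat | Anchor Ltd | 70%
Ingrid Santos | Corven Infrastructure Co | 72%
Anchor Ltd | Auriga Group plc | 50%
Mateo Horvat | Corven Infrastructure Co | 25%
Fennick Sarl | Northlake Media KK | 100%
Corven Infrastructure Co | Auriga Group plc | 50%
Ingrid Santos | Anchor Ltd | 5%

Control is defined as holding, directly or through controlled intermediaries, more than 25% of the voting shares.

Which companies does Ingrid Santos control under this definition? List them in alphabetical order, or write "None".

Auriga Group plc, Corven Infrastructure Co

Ingrid holds 72% of Corven, so Ingrid controls Corven.
Corven holds 50% of Auriga, so Ingrid controls Auriga.
No other company's threshold is met.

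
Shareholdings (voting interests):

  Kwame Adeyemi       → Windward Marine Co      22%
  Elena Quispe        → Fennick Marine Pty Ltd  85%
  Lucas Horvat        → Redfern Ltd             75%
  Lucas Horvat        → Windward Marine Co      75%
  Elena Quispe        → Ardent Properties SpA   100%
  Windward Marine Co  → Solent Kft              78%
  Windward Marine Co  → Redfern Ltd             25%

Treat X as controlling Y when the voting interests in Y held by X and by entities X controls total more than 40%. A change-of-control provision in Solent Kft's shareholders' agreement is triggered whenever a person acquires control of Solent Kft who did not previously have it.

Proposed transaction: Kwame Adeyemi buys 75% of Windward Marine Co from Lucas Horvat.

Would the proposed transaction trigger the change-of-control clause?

Yes

The purchase adds only to Kwame's holdings (Lucas's stake shrinks), so Kwame is the only person who could newly come to control Solent.
Kwame's largest direct stake is 22% in Windward, which does not meet the threshold, so Kwame controls no company.
Neither Kwame nor any entity Kwame controls holds any voting interest in Solent.
So before the transaction, Kwame does not control Solent.
After the purchase, Kwame's direct stake in Windward rises to 22% + 75% = 97%, and Lucas's stake falls to 0%.
Kwame holds 97% of Windward, so Kwame controls Windward.
Windward holds 78% of Solent, so Kwame controls Solent.
Kwame did not control Solent before and does after, so the clause is triggered.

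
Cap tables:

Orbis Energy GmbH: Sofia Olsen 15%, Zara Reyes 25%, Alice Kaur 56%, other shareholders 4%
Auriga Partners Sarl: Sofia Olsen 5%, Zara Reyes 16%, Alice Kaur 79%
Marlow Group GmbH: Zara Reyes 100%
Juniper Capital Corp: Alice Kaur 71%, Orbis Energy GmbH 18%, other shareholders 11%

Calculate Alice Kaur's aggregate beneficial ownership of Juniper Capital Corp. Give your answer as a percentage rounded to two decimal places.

Alice reaches Juniper along 2 paths.
Direct stake: 71% = 71%.
Via Orbis: 56% × 18% = 10.08%.
Total: 71% + 10.08% = 81.08%.

81.08%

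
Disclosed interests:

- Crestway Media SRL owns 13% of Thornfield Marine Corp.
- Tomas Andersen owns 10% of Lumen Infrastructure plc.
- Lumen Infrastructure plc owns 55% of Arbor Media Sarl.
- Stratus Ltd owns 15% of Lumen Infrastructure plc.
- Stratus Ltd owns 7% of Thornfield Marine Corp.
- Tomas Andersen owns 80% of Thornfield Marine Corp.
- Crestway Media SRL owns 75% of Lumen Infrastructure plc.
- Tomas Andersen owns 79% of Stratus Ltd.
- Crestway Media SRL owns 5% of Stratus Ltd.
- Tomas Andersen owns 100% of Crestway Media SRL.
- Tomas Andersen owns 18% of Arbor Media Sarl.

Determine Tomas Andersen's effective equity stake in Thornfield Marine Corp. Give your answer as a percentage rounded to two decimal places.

98.88%

Tomas reaches Thornfield along 4 paths.
Direct stake: 80% = 80%.
Via Crestway: 100% × 13% = 13%.
Via Stratus: 79% × 7% = 5.53%.
Via Crestway → Stratus: 100% × 5% × 7% = 0.35%.
Total: 80% + 13% + 5.53% + 0.35% = 98.88%.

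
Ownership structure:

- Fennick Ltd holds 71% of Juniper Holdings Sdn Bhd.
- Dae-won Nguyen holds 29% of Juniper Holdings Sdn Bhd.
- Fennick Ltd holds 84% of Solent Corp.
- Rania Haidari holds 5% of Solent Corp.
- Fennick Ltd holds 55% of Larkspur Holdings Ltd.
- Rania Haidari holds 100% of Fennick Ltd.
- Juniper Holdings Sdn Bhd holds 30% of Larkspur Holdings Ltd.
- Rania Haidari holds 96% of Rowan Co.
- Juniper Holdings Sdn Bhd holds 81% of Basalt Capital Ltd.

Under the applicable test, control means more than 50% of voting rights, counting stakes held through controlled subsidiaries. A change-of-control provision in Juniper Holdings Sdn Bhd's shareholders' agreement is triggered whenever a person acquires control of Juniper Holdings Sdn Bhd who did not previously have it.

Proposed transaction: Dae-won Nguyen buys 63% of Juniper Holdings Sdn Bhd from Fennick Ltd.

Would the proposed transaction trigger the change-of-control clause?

Yes

The purchase adds only to Dae-won's holdings (Fennick's stake shrinks), so Dae-won is the only person who could newly come to control Juniper.
Dae-won's largest direct stake is 29% in Juniper, which does not meet the threshold, so Dae-won controls no company.
In Juniper, Dae-won's side holds only 29%, not > 50%.
So before the transaction, Dae-won does not control Juniper.
After the purchase, Dae-won's direct stake in Juniper rises to 29% + 63% = 92%, and Fennick's stake falls to 8%.
Dae-won holds 92% of Juniper, so Dae-won controls Juniper.
Dae-won did not control Juniper before and does after, so the clause is triggered.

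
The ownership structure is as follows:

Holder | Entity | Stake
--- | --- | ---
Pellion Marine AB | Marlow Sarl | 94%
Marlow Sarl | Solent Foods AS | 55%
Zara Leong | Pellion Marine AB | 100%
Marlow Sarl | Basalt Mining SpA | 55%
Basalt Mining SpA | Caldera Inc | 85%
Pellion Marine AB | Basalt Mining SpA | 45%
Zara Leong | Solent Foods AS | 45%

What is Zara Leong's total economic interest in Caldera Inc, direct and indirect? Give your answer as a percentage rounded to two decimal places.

Zara reaches Caldera along 2 paths.
Via Pellion → Basalt: 100% × 45% × 85% = 38.25%.
Via Pellion → Marlow → Basalt: 100% × 94% × 55% × 85% = 43.945%.
Total: 38.25% + 43.945% = 82.195%.
Rounded: 82.20%.

82.20%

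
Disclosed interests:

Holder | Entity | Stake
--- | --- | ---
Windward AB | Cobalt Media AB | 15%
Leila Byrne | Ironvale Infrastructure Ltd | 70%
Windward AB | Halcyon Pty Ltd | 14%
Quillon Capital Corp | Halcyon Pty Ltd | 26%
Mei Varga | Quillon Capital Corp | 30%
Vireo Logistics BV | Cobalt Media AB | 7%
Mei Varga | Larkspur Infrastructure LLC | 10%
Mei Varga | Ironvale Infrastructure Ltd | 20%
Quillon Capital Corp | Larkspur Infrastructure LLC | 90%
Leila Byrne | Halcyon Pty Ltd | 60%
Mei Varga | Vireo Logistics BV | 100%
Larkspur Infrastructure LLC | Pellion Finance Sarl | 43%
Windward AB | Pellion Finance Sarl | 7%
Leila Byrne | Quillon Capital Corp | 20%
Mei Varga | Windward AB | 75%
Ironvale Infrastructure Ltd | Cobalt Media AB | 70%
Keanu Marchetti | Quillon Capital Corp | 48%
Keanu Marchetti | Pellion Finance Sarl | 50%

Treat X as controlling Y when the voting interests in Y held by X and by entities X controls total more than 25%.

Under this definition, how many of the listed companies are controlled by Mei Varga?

6

Mei holds 75% of Windward, so Mei controls Windward.
Mei holds 30% of Quillon, so Mei controls Quillon.
Mei and Quillon together hold 10% + 90% = 100% of Larkspur, so Mei controls Larkspur.
Mei holds 100% of Vireo, so Mei controls Vireo.
Quillon and Windward together hold 26% + 14% = 40% of Halcyon, so Mei controls Halcyon.
Windward and Larkspur together hold 7% + 43% = 50% of Pellion, so Mei controls Pellion.
No other company's threshold is met.
Mei controls 6 companies.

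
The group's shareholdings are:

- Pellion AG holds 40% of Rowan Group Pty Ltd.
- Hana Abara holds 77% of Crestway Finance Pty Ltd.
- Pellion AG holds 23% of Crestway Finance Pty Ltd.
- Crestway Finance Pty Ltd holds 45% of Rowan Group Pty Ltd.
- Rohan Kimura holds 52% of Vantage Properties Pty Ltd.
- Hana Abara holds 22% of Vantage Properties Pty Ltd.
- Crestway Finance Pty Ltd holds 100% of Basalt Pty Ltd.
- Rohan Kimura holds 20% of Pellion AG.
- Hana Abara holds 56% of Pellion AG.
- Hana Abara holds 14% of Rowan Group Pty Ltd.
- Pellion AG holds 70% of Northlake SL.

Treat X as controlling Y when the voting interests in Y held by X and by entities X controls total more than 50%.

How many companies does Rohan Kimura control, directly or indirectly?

1

Rohan holds 52% of Vantage, so Rohan controls Vantage.
No other company's threshold is met.
Rohan controls 1 company.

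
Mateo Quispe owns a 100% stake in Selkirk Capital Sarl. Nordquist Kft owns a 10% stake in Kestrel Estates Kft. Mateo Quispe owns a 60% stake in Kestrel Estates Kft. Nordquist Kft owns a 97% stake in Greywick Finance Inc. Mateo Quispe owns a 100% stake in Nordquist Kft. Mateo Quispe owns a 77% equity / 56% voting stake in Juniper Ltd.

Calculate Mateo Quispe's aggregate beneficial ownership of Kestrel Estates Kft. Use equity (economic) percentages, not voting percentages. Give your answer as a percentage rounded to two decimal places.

Mateo reaches Kestrel along 2 paths.
Direct stake: 60% = 60%.
Via Nordquist: 100% × 10% = 10%.
Total: 60% + 10% = 70%.
Rounded: 70.00%.

70.00%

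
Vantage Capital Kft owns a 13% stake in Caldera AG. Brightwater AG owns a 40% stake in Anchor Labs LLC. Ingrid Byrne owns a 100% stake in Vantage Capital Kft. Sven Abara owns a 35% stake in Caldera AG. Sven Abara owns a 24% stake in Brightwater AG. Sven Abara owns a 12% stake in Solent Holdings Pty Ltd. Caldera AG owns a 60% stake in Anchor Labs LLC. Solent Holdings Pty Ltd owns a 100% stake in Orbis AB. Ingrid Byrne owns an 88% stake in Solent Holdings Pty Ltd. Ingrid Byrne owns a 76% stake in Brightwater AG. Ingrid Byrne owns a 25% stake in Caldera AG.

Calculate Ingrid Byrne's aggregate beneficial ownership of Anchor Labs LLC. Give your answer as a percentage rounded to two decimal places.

53.20%

Ingrid reaches Anchor along 3 paths.
Via Brightwater: 76% × 40% = 30.4%.
Via Caldera: 25% × 60% = 15%.
Via Vantage → Caldera: 100% × 13% × 60% = 7.8%.
Total: 30.4% + 15% + 7.8% = 53.2%.
Rounded: 53.20%.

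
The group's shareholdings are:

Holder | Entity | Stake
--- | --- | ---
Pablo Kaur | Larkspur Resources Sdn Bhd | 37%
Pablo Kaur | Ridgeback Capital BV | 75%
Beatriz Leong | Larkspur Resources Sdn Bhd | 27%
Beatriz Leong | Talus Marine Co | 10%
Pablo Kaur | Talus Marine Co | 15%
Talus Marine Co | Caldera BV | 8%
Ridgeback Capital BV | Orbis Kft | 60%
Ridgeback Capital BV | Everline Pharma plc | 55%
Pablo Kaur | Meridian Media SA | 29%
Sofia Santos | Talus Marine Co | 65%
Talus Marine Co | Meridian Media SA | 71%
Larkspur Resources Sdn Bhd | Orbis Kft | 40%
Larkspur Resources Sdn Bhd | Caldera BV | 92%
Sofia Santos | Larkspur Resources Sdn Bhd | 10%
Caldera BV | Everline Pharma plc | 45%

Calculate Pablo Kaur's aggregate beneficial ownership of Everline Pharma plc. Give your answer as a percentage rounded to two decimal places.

Pablo reaches Everline along 3 paths.
Via Ridgeback: 75% × 55% = 41.25%.
Via Larkspur → Caldera: 37% × 92% × 45% = 15.318%.
Via Talus → Caldera: 15% × 8% × 45% = 0.54%.
Total: 41.25% + 15.318% + 0.54% = 57.108%.
Rounded: 57.11%.

57.11%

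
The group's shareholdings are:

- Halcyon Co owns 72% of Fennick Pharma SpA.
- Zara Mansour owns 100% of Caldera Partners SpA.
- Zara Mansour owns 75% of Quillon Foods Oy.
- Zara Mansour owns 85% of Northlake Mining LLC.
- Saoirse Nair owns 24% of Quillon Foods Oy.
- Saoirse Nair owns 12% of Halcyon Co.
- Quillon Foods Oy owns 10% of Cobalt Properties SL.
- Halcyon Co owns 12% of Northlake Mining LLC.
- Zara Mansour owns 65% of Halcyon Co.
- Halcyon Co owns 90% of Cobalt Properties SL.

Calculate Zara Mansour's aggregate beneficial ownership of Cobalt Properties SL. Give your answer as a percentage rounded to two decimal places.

66.00%

Zara reaches Cobalt along 2 paths.
Via Halcyon: 65% × 90% = 58.5%.
Via Quillon: 75% × 10% = 7.5%.
Total: 58.5% + 7.5% = 66%.
Rounded: 66.00%.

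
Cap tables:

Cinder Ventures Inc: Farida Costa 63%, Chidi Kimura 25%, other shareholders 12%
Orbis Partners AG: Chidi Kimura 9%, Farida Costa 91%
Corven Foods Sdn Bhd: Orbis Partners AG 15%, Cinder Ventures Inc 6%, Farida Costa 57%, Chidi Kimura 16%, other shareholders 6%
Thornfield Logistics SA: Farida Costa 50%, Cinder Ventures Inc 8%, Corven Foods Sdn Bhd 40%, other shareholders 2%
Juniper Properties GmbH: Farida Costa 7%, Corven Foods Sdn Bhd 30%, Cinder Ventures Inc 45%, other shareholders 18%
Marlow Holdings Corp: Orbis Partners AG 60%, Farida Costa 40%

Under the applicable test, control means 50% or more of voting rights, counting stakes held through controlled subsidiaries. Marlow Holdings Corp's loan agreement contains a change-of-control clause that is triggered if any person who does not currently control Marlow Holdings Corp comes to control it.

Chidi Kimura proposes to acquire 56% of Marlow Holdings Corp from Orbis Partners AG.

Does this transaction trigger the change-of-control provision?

The purchase adds only to Chidi's holdings (Orbis's stake shrinks), so Chidi is the only person who could newly come to control Marlow.
Chidi's largest direct stake is 25% in Cinder, which does not meet the threshold, so Chidi controls no company.
Neither Chidi nor any entity Chidi controls holds any voting interest in Marlow.
So before the transaction, Chidi does not control Marlow.
After the purchase, Chidi holds 56% of Marlow directly, and Orbis's stake falls to 4%.
Chidi holds 56% of Marlow, so Chidi controls Marlow.
Chidi did not control Marlow before and does after, so the clause is triggered.

Yes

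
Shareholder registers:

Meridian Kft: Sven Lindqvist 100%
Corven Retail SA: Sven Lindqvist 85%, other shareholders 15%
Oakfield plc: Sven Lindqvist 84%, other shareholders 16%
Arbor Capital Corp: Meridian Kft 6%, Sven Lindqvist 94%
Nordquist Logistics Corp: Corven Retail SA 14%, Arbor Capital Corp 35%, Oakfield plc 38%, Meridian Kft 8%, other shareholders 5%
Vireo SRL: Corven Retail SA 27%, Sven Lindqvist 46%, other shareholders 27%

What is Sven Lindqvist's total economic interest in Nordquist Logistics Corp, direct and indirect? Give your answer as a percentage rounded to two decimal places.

86.82%

Sven reaches Nordquist along 5 paths.
Via Corven: 85% × 14% = 11.9%.
Via Meridian → Arbor: 100% × 6% × 35% = 2.1%.
Via Arbor: 94% × 35% = 32.9%.
Via Oakfield: 84% × 38% = 31.92%.
Via Meridian: 100% × 8% = 8%.
Total: 11.9% + 2.1% + 32.9% + 31.92% + 8% = 86.82%.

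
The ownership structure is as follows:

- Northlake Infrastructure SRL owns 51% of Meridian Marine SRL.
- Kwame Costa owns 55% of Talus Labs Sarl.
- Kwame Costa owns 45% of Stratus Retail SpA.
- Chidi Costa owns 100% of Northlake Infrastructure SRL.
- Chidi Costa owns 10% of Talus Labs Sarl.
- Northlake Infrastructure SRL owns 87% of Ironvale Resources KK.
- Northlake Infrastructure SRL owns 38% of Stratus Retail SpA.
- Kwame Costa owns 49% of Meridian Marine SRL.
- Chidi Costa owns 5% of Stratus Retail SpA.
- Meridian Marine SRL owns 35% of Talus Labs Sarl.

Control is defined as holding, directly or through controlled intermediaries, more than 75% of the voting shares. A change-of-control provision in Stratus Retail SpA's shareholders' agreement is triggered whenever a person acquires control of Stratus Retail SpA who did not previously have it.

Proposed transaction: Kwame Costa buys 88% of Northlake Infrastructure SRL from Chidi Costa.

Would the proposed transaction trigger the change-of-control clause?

Yes

The purchase adds only to Kwame's holdings (Chidi's stake shrinks), so Kwame is the only person who could newly come to control Stratus.
Kwame's largest direct stake is 55% in Talus, which does not meet the threshold, so Kwame controls no company.
In Stratus, Kwame's side holds only 45%, not > 75%.
So before the transaction, Kwame does not control Stratus.
After the purchase, Kwame holds 88% of Northlake directly, and Chidi's stake falls to 12%.
Kwame holds 88% of Northlake, so Kwame controls Northlake.
Kwame and Northlake together hold 45% + 38% = 83% of Stratus, so Kwame controls Stratus.
Kwame did not control Stratus before and does after, so the clause is triggered.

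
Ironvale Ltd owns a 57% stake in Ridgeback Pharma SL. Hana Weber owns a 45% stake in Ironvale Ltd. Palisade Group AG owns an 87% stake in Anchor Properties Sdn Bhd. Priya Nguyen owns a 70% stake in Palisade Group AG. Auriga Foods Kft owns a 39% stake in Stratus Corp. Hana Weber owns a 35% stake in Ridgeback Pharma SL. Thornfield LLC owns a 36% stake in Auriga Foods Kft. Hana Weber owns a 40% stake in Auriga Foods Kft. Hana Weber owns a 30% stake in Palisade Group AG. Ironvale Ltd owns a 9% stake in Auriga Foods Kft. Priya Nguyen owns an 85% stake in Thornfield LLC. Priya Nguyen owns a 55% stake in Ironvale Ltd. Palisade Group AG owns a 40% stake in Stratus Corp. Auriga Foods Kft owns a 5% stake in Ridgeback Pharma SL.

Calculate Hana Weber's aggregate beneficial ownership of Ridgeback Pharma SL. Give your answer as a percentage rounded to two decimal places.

Hana reaches Ridgeback along 4 paths.
Via Ironvale: 45% × 57% = 25.65%.
Via Auriga: 40% × 5% = 2%.
Via Ironvale → Auriga: 45% × 9% × 5% = 0.2025%.
Direct stake: 35% = 35%.
Total: 25.65% + 2% + 0.2025% + 35% = 62.8525%.
Rounded: 62.85%.

62.85%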